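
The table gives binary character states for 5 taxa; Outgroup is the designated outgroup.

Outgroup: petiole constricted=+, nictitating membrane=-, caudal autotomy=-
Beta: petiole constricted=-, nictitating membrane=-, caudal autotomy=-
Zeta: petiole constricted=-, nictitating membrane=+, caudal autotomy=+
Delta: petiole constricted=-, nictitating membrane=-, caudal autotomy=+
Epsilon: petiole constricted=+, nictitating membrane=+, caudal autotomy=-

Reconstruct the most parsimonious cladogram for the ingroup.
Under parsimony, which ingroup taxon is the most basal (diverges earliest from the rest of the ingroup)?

Character polarity is set by the outgroup: the derived state is whichever differs from the outgroup's state, so for petiole constricted the derived state is '-', and for the remaining characters it is '+'.
petiole constricted: derived state '-' in Beta, Delta, and Zeta only — synapomorphy for {Beta, Delta, Zeta}.
nictitating membrane (state '+') occurs in Epsilon and Zeta but conflicts with the nesting implied by the other characters — most parsimoniously interpreted as homoplasy.
caudal autotomy (derived state '+') is shared by Delta and Zeta — a synapomorphy uniting that clade.
Most parsimonious ingroup topology: ((Beta,(Zeta,Delta)),Epsilon).
Epsilon is sister to the clade containing all other ingroup taxa, so it is the earliest-diverging (most basal) ingroup lineage.

Epsilon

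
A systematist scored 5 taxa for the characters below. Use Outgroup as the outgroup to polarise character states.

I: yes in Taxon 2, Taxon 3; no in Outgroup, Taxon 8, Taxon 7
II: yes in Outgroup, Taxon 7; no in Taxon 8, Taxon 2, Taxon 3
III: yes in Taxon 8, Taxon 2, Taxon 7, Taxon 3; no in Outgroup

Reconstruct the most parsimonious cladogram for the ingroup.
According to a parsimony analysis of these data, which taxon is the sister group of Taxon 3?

Character polarity is set by the outgroup: the derived state is whichever differs from the outgroup's state, so for II the derived state is 'no', and for the remaining characters it is 'yes'.
I: derived state 'yes' in Taxon 2 and Taxon 3 only — synapomorphy for {Taxon 2, Taxon 3}.
II (derived state 'no') is shared by Taxon 2, Taxon 3, and Taxon 8 — a synapomorphy uniting that clade.
All ingroup taxa share the derived state 'yes' for III; it defines the ingroup but does not resolve relationships within it.
Most parsimonious ingroup topology: ((Taxon 8,(Taxon 2,Taxon 3)),Taxon 7).
Taxon 3 and Taxon 2 form a cherry on this tree, so they are sister taxa.

Taxon 2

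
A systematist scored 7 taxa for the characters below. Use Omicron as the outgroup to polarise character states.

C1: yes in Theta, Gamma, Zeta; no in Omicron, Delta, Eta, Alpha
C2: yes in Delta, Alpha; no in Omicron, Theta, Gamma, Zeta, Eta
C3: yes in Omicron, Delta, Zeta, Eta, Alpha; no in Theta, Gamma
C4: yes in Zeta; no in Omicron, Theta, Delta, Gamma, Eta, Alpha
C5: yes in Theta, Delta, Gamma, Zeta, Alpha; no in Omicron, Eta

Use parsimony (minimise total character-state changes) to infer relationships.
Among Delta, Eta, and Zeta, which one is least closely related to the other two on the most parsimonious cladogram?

Eta

Character polarity is set by the outgroup: the derived state is whichever differs from the outgroup's state, so for C3 the derived state is 'no', and for the remaining characters it is 'yes'.
C1 (derived state 'yes') is shared by Gamma, Theta, and Zeta — a synapomorphy uniting that clade.
C2 (derived state 'yes') is shared by Alpha and Delta — a synapomorphy uniting that clade.
Only Gamma and Theta show the derived state 'no' for C3, supporting them as a clade.
C4: derived state 'yes' in Zeta only — an autapomorphy, so it tells us nothing about relationships among taxa.
Only Alpha, Delta, Gamma, Theta, and Zeta show the derived state 'yes' for C5, supporting them as a clade.
Most parsimonious ingroup topology: ((((Theta,Gamma),Zeta),(Delta,Alpha)),Eta).
Zeta and Delta share a more recent common ancestor with each other than either does with Eta, so Eta is the least closely related of the three.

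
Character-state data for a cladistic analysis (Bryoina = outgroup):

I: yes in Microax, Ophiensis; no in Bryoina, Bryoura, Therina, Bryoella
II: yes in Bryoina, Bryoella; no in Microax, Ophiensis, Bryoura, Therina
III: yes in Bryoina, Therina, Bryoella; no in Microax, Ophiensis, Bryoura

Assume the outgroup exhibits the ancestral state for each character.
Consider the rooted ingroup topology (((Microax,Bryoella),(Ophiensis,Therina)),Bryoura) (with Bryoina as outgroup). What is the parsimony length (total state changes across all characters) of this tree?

Map each character onto (((Microax,Bryoella),(Ophiensis,Therina)),Bryoura) (rooted by Bryoina) and count the minimum state changes it requires (Fitch parsimony):
I: 2; II: 2; III: 3.
Total tree length = 7.

7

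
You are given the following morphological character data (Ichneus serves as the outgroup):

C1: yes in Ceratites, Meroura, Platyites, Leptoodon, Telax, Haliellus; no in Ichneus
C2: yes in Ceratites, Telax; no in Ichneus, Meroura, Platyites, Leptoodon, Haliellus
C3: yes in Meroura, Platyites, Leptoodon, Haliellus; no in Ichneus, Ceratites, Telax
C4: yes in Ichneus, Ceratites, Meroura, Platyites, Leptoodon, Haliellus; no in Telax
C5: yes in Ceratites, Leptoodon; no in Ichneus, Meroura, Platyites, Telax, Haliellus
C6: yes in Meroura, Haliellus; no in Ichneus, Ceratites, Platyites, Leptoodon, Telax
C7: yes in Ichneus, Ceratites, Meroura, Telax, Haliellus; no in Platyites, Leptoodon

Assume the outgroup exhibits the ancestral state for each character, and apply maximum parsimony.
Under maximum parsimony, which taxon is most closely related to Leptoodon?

Platyites

Character polarity is set by the outgroup: the derived state is whichever differs from the outgroup's state, so for C4, C7 the derived state is 'no', and for the remaining characters it is 'yes'.
All ingroup taxa share the derived state 'yes' for C1; it defines the ingroup but does not resolve relationships within it.
C2: derived state 'yes' in Ceratites and Telax only — synapomorphy for {Ceratites, Telax}.
C3: derived state 'yes' in Haliellus, Leptoodon, Meroura, and Platyites only — synapomorphy for {Haliellus, Leptoodon, Meroura, Platyites}.
C4: derived state 'no' in Telax only — an autapomorphy, so it tells us nothing about relationships among taxa.
C5 groups Ceratites and Leptoodon, which is incompatible with the clades supported by the remaining characters; treating it as convergent (homoplasy) costs fewer steps than any alternative tree.
Only Haliellus and Meroura show the derived state 'yes' for C6, supporting them as a clade.
Only Leptoodon and Platyites show the derived state 'no' for C7, supporting them as a clade.
Most parsimonious ingroup topology: ((Ceratites,Telax),((Meroura,Haliellus),(Platyites,Leptoodon))).
Leptoodon and Platyites form a cherry on this tree, so they are sister taxa.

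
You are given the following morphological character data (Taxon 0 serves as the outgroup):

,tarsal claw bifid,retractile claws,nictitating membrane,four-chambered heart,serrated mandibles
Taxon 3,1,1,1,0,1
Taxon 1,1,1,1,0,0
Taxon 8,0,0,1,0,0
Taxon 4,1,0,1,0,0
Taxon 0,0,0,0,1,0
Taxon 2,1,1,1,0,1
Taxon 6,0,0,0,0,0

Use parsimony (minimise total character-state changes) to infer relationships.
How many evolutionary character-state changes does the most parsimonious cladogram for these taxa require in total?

5

Character polarity is set by the outgroup: the derived state is whichever differs from the outgroup's state, so for four-chambered heart the derived state is '0', and for the remaining characters it is '1'.
tarsal claw bifid: derived state '1' in Taxon 1, Taxon 2, Taxon 3, and Taxon 4 only — synapomorphy for {Taxon 1, Taxon 2, Taxon 3, Taxon 4}.
retractile claws: derived state '1' in Taxon 1, Taxon 2, and Taxon 3 only — synapomorphy for {Taxon 1, Taxon 2, Taxon 3}.
nictitating membrane: derived state '1' in Taxon 1, Taxon 2, Taxon 3, Taxon 4, and Taxon 8 only — synapomorphy for {Taxon 1, Taxon 2, Taxon 3, Taxon 4, Taxon 8}.
All ingroup taxa share the derived state '0' for four-chambered heart; it defines the ingroup but does not resolve relationships within it.
serrated mandibles (derived state '1') is shared by Taxon 2 and Taxon 3 — a synapomorphy uniting that clade.
Most parsimonious ingroup topology: (Taxon 6,(Taxon 8,(((Taxon 3,Taxon 2),Taxon 1),Taxon 4))).
Changes per character on this tree: tarsal claw bifid: 1; retractile claws: 1; nictitating membrane: 1; four-chambered heart: 1; serrated mandibles: 1.
Total = 5.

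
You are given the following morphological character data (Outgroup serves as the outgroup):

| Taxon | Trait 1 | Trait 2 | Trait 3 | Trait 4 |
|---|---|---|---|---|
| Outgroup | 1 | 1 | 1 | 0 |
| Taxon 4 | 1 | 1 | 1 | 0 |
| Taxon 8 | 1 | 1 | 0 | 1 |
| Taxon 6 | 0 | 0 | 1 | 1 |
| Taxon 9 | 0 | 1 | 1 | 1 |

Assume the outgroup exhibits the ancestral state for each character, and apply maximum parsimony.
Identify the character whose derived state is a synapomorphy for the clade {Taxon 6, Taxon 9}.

Trait 1

Character polarity is set by the outgroup: the derived state is whichever differs from the outgroup's state, so for Trait 1, Trait 2, Trait 3 the derived state is '0', and for the remaining characters it is '1'.
Only Taxon 6 and Taxon 9 show the derived state '0' for Trait 1, supporting them as a clade.
Trait 2 (derived state '0') is unique to Taxon 6 (autapomorphy; uninformative for grouping).
Trait 3 (derived state '0') is unique to Taxon 8 (autapomorphy; uninformative for grouping).
Trait 4 (derived state '1') is shared by Taxon 6, Taxon 8, and Taxon 9 — a synapomorphy uniting that clade.
Most parsimonious ingroup topology: (Taxon 4,(Taxon 8,(Taxon 6,Taxon 9))).
The clade {Taxon 6, Taxon 9} is supported by Trait 1: its derived state '0' occurs in exactly those taxa and in no other taxon (including the outgroup).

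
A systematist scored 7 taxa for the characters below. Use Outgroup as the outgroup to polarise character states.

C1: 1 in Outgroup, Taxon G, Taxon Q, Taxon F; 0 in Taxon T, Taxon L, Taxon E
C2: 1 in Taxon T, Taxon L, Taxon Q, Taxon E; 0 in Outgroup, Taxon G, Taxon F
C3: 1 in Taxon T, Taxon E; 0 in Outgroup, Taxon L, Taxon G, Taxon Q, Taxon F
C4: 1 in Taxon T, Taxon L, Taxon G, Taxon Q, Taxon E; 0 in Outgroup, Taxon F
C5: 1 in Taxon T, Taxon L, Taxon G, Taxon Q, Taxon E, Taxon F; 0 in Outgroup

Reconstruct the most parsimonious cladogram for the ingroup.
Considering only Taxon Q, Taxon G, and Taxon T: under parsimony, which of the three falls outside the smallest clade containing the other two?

Taxon G

Character polarity is set by the outgroup: the derived state is whichever differs from the outgroup's state, so for C1 the derived state is '0', and for the remaining characters it is '1'.
Only Taxon E, Taxon L, and Taxon T show the derived state '0' for C1, supporting them as a clade.
Only Taxon E, Taxon L, Taxon Q, and Taxon T show the derived state '1' for C2, supporting them as a clade.
C3 (derived state '1') is shared by Taxon E and Taxon T — a synapomorphy uniting that clade.
Only Taxon E, Taxon G, Taxon L, Taxon Q, and Taxon T show the derived state '1' for C4, supporting them as a clade.
All ingroup taxa share the derived state '1' for C5; it defines the ingroup but does not resolve relationships within it.
Most parsimonious ingroup topology: (((((Taxon T,Taxon E),Taxon L),Taxon Q),Taxon G),Taxon F).
Taxon Q and Taxon T share a more recent common ancestor with each other than either does with Taxon G, so Taxon G is the least closely related of the three.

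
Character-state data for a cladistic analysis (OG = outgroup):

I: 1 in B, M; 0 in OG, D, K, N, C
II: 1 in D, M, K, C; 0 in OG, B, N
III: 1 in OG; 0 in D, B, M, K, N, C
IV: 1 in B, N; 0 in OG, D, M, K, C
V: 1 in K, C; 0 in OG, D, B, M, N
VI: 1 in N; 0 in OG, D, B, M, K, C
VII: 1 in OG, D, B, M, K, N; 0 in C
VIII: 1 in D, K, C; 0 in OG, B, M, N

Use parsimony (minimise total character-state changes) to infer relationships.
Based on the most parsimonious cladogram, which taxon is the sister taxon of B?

Character polarity is set by the outgroup: the derived state is whichever differs from the outgroup's state, so for III, VII the derived state is '0', and for the remaining characters it is '1'.
I (state '1') occurs in B and M but conflicts with the nesting implied by the other characters — most parsimoniously interpreted as homoplasy.
II: derived state '1' in C, D, K, and M only — synapomorphy for {C, D, K, M}.
III (derived state '0') is shared by all ingroup taxa — unites the whole ingroup.
IV (derived state '1') is shared by B and N — a synapomorphy uniting that clade.
V: derived state '1' in C and K only — synapomorphy for {C, K}.
VI: derived state '1' in N only — an autapomorphy, so it tells us nothing about relationships among taxa.
VII: derived state '0' in C only — an autapomorphy, so it tells us nothing about relationships among taxa.
Only C, D, and K show the derived state '1' for VIII, supporting them as a clade.
Most parsimonious ingroup topology: (((D,(K,C)),M),(B,N)).
B and N form a cherry on this tree, so they are sister taxa.

N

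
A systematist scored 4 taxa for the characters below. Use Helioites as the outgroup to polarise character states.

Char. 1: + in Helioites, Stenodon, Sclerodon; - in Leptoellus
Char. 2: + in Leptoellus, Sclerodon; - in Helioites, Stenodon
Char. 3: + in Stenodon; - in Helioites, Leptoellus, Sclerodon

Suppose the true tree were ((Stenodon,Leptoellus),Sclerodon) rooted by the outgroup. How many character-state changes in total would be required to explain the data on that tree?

Map each character onto ((Stenodon,Leptoellus),Sclerodon) (rooted by Helioites) and count the minimum state changes it requires (Fitch parsimony):
Char. 1: 1; Char. 2: 2; Char. 3: 1.
Total tree length = 4.

4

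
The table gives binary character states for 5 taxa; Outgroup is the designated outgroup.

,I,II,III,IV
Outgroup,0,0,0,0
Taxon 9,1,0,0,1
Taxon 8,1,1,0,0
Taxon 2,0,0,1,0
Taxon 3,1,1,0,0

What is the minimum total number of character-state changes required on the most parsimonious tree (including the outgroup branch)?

The outgroup has state '0' for every character, so '1' is the derived state throughout.
I (derived state '1') is shared by Taxon 3, Taxon 8, and Taxon 9 — a synapomorphy uniting that clade.
II (derived state '1') is shared by Taxon 3 and Taxon 8 — a synapomorphy uniting that clade.
III: derived state '1' in Taxon 2 only — an autapomorphy, so it tells us nothing about relationships among taxa.
IV (derived state '1') is unique to Taxon 9 (autapomorphy; uninformative for grouping).
Most parsimonious ingroup topology: ((Taxon 9,(Taxon 8,Taxon 3)),Taxon 2).
Changes per character on this tree: I: 1; II: 1; III: 1; IV: 1.
Total = 4.

4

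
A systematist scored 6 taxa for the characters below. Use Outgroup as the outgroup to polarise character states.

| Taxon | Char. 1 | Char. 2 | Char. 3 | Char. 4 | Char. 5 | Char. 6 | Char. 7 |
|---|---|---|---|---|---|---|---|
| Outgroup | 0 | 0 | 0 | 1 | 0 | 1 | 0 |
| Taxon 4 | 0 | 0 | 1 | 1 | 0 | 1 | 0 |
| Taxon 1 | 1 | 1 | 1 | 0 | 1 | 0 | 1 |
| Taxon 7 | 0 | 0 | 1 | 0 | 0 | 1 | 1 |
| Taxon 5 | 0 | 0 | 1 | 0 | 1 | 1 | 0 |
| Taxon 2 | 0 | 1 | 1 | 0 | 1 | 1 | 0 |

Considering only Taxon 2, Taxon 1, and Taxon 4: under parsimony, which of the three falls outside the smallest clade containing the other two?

Character polarity is set by the outgroup: the derived state is whichever differs from the outgroup's state, so for Char. 4, Char. 6 the derived state is '0', and for the remaining characters it is '1'.
Char. 1 (derived state '1') is unique to Taxon 1 (autapomorphy; uninformative for grouping).
Char. 2: derived state '1' in Taxon 1 and Taxon 2 only — synapomorphy for {Taxon 1, Taxon 2}.
All ingroup taxa share the derived state '1' for Char. 3; it defines the ingroup but does not resolve relationships within it.
Char. 4 (derived state '0') is shared by Taxon 1, Taxon 2, Taxon 5, and Taxon 7 — a synapomorphy uniting that clade.
Char. 5 (derived state '1') is shared by Taxon 1, Taxon 2, and Taxon 5 — a synapomorphy uniting that clade.
Char. 6: derived state '0' in Taxon 1 only — an autapomorphy, so it tells us nothing about relationships among taxa.
Char. 7 (state '1') occurs in Taxon 1 and Taxon 7 but conflicts with the nesting implied by the other characters — most parsimoniously interpreted as homoplasy.
Most parsimonious ingroup topology: (Taxon 4,(((Taxon 1,Taxon 2),Taxon 5),Taxon 7)).
Taxon 2 and Taxon 1 share a more recent common ancestor with each other than either does with Taxon 4, so Taxon 4 is the least closely related of the three.

Taxon 4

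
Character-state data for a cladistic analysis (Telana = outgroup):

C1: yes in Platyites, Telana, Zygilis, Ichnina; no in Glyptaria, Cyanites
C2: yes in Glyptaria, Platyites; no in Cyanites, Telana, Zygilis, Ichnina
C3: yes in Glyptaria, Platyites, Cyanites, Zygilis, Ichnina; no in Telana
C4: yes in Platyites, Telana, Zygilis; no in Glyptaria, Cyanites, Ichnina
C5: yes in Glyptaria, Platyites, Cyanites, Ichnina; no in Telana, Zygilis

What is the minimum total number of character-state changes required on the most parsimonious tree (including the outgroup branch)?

6

Character polarity is set by the outgroup: the derived state is whichever differs from the outgroup's state, so for C1, C4 the derived state is 'no', and for the remaining characters it is 'yes'.
C1 (derived state 'no') is shared by Cyanites and Glyptaria — a synapomorphy uniting that clade.
C2 groups Glyptaria and Platyites, which is incompatible with the clades supported by the remaining characters; treating it as convergent (homoplasy) costs fewer steps than any alternative tree.
C3 (derived state 'yes') is shared by all ingroup taxa — unites the whole ingroup.
Only Cyanites, Glyptaria, and Ichnina show the derived state 'no' for C4, supporting them as a clade.
C5: derived state 'yes' in Cyanites, Glyptaria, Ichnina, and Platyites only — synapomorphy for {Cyanites, Glyptaria, Ichnina, Platyites}.
Most parsimonious ingroup topology: (Zygilis,(Platyites,((Glyptaria,Cyanites),Ichnina))).
Changes per character on this tree: C1: 1; C2: 2; C3: 1; C4: 1; C5: 1.
Total = 6.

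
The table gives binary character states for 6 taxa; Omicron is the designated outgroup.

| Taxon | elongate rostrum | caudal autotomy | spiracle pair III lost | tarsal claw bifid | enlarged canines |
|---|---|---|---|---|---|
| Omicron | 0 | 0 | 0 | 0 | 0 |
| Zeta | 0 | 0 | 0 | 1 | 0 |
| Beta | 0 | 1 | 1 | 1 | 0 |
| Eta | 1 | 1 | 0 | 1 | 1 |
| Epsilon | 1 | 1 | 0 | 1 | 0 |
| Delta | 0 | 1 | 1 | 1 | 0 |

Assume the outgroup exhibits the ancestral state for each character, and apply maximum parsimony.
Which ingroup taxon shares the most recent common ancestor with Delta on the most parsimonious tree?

Beta

The outgroup has state '0' for every character, so '1' is the derived state throughout.
elongate rostrum (derived state '1') is shared by Epsilon and Eta — a synapomorphy uniting that clade.
caudal autotomy: derived state '1' in Beta, Delta, Epsilon, and Eta only — synapomorphy for {Beta, Delta, Epsilon, Eta}.
spiracle pair III lost: derived state '1' in Beta and Delta only — synapomorphy for {Beta, Delta}.
All ingroup taxa share the derived state '1' for tarsal claw bifid; it defines the ingroup but does not resolve relationships within it.
enlarged canines: derived state '1' in Eta only — an autapomorphy, so it tells us nothing about relationships among taxa.
Most parsimonious ingroup topology: (Zeta,((Beta,Delta),(Eta,Epsilon))).
Delta and Beta form a cherry on this tree, so they are sister taxa.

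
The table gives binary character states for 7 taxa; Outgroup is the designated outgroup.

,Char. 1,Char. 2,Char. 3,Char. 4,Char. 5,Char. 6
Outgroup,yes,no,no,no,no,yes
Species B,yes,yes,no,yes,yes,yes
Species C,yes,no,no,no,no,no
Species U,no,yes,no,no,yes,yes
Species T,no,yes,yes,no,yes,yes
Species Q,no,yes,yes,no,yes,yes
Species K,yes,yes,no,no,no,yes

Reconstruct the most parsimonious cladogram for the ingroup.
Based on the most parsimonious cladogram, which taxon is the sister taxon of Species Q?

Species T

Character polarity is set by the outgroup: the derived state is whichever differs from the outgroup's state, so for Char. 1, Char. 6 the derived state is 'no', and for the remaining characters it is 'yes'.
Only Species Q, Species T, and Species U show the derived state 'no' for Char. 1, supporting them as a clade.
Char. 2 (derived state 'yes') is shared by Species B, Species K, Species Q, Species T, and Species U — a synapomorphy uniting that clade.
Char. 3: derived state 'yes' in Species Q and Species T only — synapomorphy for {Species Q, Species T}.
Char. 4 (derived state 'yes') is unique to Species B (autapomorphy; uninformative for grouping).
Char. 5 (derived state 'yes') is shared by Species B, Species Q, Species T, and Species U — a synapomorphy uniting that clade.
Char. 6: derived state 'no' in Species C only — an autapomorphy, so it tells us nothing about relationships among taxa.
Most parsimonious ingroup topology: (((Species B,(Species U,(Species T,Species Q))),Species K),Species C).
Species Q and Species T form a cherry on this tree, so they are sister taxa.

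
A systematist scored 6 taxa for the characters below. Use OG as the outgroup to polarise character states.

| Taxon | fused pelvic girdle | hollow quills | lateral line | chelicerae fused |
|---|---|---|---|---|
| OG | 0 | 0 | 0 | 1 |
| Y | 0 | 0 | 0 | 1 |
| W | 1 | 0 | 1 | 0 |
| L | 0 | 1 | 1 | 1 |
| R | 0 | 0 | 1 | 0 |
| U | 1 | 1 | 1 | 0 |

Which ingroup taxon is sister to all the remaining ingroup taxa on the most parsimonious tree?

Character polarity is set by the outgroup: the derived state is whichever differs from the outgroup's state, so for chelicerae fused the derived state is '0', and for the remaining characters it is '1'.
fused pelvic girdle: derived state '1' in U and W only — synapomorphy for {U, W}.
hollow quills groups L and U, which is incompatible with the clades supported by the remaining characters; treating it as convergent (homoplasy) costs fewer steps than any alternative tree.
Only L, R, U, and W show the derived state '1' for lateral line, supporting them as a clade.
Only R, U, and W show the derived state '0' for chelicerae fused, supporting them as a clade.
Most parsimonious ingroup topology: (Y,(((W,U),R),L)).
Y is sister to the clade containing all other ingroup taxa, so it is the earliest-diverging (most basal) ingroup lineage.

Y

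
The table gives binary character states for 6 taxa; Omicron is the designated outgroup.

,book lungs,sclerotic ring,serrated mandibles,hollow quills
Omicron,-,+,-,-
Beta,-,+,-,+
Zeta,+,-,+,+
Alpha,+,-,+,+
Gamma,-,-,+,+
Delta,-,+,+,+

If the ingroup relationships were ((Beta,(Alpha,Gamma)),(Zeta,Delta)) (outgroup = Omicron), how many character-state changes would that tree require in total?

7

Map each character onto ((Beta,(Alpha,Gamma)),(Zeta,Delta)) (rooted by Omicron) and count the minimum state changes it requires (Fitch parsimony):
book lungs: 2; sclerotic ring: 2; serrated mandibles: 2; hollow quills: 1.
Total tree length = 7.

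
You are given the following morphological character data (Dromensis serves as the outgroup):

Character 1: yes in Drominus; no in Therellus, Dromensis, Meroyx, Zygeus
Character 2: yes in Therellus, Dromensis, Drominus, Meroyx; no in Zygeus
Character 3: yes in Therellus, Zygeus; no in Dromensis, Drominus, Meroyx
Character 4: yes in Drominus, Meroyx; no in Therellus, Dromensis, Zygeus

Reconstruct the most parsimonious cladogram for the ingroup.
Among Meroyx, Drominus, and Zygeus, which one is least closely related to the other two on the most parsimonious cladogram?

Character polarity is set by the outgroup: the derived state is whichever differs from the outgroup's state, so for Character 2 the derived state is 'no', and for the remaining characters it is 'yes'.
Character 1 (derived state 'yes') is unique to Drominus (autapomorphy; uninformative for grouping).
Character 2 (derived state 'no') is unique to Zygeus (autapomorphy; uninformative for grouping).
Character 3 (derived state 'yes') is shared by Therellus and Zygeus — a synapomorphy uniting that clade.
Only Drominus and Meroyx show the derived state 'yes' for Character 4, supporting them as a clade.
Most parsimonious ingroup topology: ((Drominus,Meroyx),(Therellus,Zygeus)).
Drominus and Meroyx share a more recent common ancestor with each other than either does with Zygeus, so Zygeus is the least closely related of the three.

Zygeus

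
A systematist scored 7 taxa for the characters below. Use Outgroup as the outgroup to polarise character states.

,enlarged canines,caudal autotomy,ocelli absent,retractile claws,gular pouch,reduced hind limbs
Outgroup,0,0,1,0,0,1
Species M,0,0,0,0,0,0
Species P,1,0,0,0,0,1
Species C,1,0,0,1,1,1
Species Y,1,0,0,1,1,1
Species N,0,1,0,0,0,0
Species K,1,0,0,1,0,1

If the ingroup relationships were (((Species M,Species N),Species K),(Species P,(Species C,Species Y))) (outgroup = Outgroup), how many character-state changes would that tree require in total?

Map each character onto (((Species M,Species N),Species K),(Species P,(Species C,Species Y))) (rooted by Outgroup) and count the minimum state changes it requires (Fitch parsimony):
enlarged canines: 2; caudal autotomy: 1; ocelli absent: 1; retractile claws: 2; gular pouch: 1; reduced hind limbs: 1.
Total tree length = 8.

8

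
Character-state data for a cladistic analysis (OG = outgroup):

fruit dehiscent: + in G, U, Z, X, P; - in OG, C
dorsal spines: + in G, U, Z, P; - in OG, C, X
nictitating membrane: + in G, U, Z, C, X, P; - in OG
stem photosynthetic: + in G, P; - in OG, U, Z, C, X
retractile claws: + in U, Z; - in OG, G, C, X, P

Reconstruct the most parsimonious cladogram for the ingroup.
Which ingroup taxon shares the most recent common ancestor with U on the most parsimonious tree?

The outgroup has state '-' for every character, so '+' is the derived state throughout.
fruit dehiscent: derived state '+' in G, P, U, X, and Z only — synapomorphy for {G, P, U, X, Z}.
dorsal spines: derived state '+' in G, P, U, and Z only — synapomorphy for {G, P, U, Z}.
nictitating membrane (derived state '+') is shared by all ingroup taxa — unites the whole ingroup.
stem photosynthetic (derived state '+') is shared by G and P — a synapomorphy uniting that clade.
retractile claws: derived state '+' in U and Z only — synapomorphy for {U, Z}.
Most parsimonious ingroup topology: ((((G,P),(U,Z)),X),C).
U and Z form a cherry on this tree, so they are sister taxa.

Z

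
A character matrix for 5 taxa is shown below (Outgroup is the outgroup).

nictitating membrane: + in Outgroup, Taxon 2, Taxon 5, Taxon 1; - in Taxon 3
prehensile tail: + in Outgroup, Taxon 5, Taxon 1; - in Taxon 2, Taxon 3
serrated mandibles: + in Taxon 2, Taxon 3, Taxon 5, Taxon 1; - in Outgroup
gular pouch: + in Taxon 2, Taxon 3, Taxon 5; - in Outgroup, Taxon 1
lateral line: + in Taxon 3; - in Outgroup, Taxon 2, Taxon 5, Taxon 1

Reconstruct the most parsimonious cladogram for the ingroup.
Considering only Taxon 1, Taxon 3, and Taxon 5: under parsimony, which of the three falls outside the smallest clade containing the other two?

Taxon 1

Character polarity is set by the outgroup: the derived state is whichever differs from the outgroup's state, so for nictitating membrane, prehensile tail the derived state is '-', and for the remaining characters it is '+'.
nictitating membrane: derived state '-' in Taxon 3 only — an autapomorphy, so it tells us nothing about relationships among taxa.
Only Taxon 2 and Taxon 3 show the derived state '-' for prehensile tail, supporting them as a clade.
All ingroup taxa share the derived state '+' for serrated mandibles; it defines the ingroup but does not resolve relationships within it.
gular pouch: derived state '+' in Taxon 2, Taxon 3, and Taxon 5 only — synapomorphy for {Taxon 2, Taxon 3, Taxon 5}.
lateral line: derived state '+' in Taxon 3 only — an autapomorphy, so it tells us nothing about relationships among taxa.
Most parsimonious ingroup topology: (((Taxon 2,Taxon 3),Taxon 5),Taxon 1).
Taxon 5 and Taxon 3 share a more recent common ancestor with each other than either does with Taxon 1, so Taxon 1 is the least closely related of the three.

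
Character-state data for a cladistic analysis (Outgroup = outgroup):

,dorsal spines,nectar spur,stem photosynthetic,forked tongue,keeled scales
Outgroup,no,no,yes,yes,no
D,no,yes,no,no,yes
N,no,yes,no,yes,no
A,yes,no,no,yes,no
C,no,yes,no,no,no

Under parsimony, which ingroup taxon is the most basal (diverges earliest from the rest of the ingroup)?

Character polarity is set by the outgroup: the derived state is whichever differs from the outgroup's state, so for stem photosynthetic, forked tongue the derived state is 'no', and for the remaining characters it is 'yes'.
dorsal spines (derived state 'yes') is unique to A (autapomorphy; uninformative for grouping).
Only C, D, and N show the derived state 'yes' for nectar spur, supporting them as a clade.
All ingroup taxa share the derived state 'no' for stem photosynthetic; it defines the ingroup but does not resolve relationships within it.
forked tongue: derived state 'no' in C and D only — synapomorphy for {C, D}.
keeled scales: derived state 'yes' in D only — an autapomorphy, so it tells us nothing about relationships among taxa.
Most parsimonious ingroup topology: (((D,C),N),A).
A is sister to the clade containing all other ingroup taxa, so it is the earliest-diverging (most basal) ingroup lineage.

A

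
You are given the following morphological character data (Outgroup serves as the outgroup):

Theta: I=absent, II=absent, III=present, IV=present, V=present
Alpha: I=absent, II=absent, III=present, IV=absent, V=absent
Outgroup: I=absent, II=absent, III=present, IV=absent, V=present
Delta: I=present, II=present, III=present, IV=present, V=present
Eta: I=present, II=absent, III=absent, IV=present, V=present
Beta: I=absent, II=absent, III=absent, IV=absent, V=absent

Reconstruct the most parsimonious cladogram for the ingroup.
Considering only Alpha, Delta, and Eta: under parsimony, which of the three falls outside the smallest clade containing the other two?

Alpha

Character polarity is set by the outgroup: the derived state is whichever differs from the outgroup's state, so for III, V the derived state is 'absent', and for the remaining characters it is 'present'.
Only Delta and Eta show the derived state 'present' for I, supporting them as a clade.
II (derived state 'present') is unique to Delta (autapomorphy; uninformative for grouping).
III (state 'absent') occurs in Beta and Eta but conflicts with the nesting implied by the other characters — most parsimoniously interpreted as homoplasy.
Only Delta, Eta, and Theta show the derived state 'present' for IV, supporting them as a clade.
V: derived state 'absent' in Alpha and Beta only — synapomorphy for {Alpha, Beta}.
Most parsimonious ingroup topology: ((Beta,Alpha),((Delta,Eta),Theta)).
Eta and Delta share a more recent common ancestor with each other than either does with Alpha, so Alpha is the least closely related of the three.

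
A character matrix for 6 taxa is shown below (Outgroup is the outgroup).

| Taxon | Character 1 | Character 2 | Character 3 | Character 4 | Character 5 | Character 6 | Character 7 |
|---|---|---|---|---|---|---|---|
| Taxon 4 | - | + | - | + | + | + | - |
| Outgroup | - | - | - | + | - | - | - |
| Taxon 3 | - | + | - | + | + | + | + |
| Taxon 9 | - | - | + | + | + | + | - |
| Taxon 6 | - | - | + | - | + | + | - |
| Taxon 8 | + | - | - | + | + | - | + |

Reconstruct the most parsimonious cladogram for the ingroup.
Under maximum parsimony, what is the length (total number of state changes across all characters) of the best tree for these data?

Character polarity is set by the outgroup: the derived state is whichever differs from the outgroup's state, so for Character 4 the derived state is '-', and for the remaining characters it is '+'.
Character 1: derived state '+' in Taxon 8 only — an autapomorphy, so it tells us nothing about relationships among taxa.
Character 2 (derived state '+') is shared by Taxon 3 and Taxon 4 — a synapomorphy uniting that clade.
Character 3: derived state '+' in Taxon 6 and Taxon 9 only — synapomorphy for {Taxon 6, Taxon 9}.
Character 4: derived state '-' in Taxon 6 only — an autapomorphy, so it tells us nothing about relationships among taxa.
All ingroup taxa share the derived state '+' for Character 5; it defines the ingroup but does not resolve relationships within it.
Character 6 (derived state '+') is shared by Taxon 3, Taxon 4, Taxon 6, and Taxon 9 — a synapomorphy uniting that clade.
Character 7 (state '+') occurs in Taxon 3 and Taxon 8 but conflicts with the nesting implied by the other characters — most parsimoniously interpreted as homoplasy.
Most parsimonious ingroup topology: (((Taxon 6,Taxon 9),(Taxon 4,Taxon 3)),Taxon 8).
Changes per character on this tree: Character 1: 1; Character 2: 1; Character 3: 1; Character 4: 1; Character 5: 1; Character 6: 1; Character 7: 2.
Total = 8.

8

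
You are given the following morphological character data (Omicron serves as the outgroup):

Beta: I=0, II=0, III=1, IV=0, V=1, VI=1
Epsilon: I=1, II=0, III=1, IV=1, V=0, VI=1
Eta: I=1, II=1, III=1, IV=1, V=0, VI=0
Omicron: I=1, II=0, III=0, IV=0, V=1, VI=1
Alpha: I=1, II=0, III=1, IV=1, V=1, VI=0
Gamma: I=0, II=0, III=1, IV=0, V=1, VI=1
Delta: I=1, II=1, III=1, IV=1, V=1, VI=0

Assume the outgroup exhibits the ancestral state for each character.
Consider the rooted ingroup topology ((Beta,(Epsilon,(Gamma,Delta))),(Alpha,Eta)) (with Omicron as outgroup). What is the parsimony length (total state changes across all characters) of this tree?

Map each character onto ((Beta,(Epsilon,(Gamma,Delta))),(Alpha,Eta)) (rooted by Omicron) and count the minimum state changes it requires (Fitch parsimony):
I: 2; II: 2; III: 1; IV: 3; V: 2; VI: 2.
Total tree length = 12.

12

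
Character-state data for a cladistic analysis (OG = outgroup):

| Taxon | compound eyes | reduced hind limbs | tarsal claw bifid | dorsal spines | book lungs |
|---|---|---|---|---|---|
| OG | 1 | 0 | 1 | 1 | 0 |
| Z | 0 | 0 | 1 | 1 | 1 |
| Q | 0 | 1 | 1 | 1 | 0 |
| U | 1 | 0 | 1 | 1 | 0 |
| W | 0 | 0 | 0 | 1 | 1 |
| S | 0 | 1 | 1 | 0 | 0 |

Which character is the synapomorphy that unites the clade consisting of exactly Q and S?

reduced hind limbs

Character polarity is set by the outgroup: the derived state is whichever differs from the outgroup's state, so for compound eyes, tarsal claw bifid, dorsal spines the derived state is '0', and for the remaining characters it is '1'.
Only Q, S, W, and Z show the derived state '0' for compound eyes, supporting them as a clade.
reduced hind limbs (derived state '1') is shared by Q and S — a synapomorphy uniting that clade.
tarsal claw bifid: derived state '0' in W only — an autapomorphy, so it tells us nothing about relationships among taxa.
dorsal spines (derived state '0') is unique to S (autapomorphy; uninformative for grouping).
Only W and Z show the derived state '1' for book lungs, supporting them as a clade.
Most parsimonious ingroup topology: (((Z,W),(Q,S)),U).
The clade {Q, S} is supported by reduced hind limbs: its derived state '1' occurs in exactly those taxa and in no other taxon (including the outgroup).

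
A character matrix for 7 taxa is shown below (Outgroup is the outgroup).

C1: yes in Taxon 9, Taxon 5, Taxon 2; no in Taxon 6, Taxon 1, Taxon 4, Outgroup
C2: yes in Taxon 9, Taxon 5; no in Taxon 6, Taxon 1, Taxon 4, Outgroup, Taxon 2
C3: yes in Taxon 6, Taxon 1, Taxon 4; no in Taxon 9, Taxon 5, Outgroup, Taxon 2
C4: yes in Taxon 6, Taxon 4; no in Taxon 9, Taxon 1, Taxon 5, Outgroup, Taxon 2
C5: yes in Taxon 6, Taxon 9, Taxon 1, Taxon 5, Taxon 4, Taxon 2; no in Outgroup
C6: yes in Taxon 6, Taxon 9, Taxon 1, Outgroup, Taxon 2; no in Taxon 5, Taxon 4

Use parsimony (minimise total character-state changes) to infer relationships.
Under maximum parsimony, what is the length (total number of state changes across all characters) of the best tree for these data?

7

Character polarity is set by the outgroup: the derived state is whichever differs from the outgroup's state, so for C6 the derived state is 'no', and for the remaining characters it is 'yes'.
Only Taxon 2, Taxon 5, and Taxon 9 show the derived state 'yes' for C1, supporting them as a clade.
Only Taxon 5 and Taxon 9 show the derived state 'yes' for C2, supporting them as a clade.
Only Taxon 1, Taxon 4, and Taxon 6 show the derived state 'yes' for C3, supporting them as a clade.
Only Taxon 4 and Taxon 6 show the derived state 'yes' for C4, supporting them as a clade.
C5 (derived state 'yes') is shared by all ingroup taxa — unites the whole ingroup.
C6 (state 'no') occurs in Taxon 4 and Taxon 5 but conflicts with the nesting implied by the other characters — most parsimoniously interpreted as homoplasy.
Most parsimonious ingroup topology: (((Taxon 9,Taxon 5),Taxon 2),((Taxon 6,Taxon 4),Taxon 1)).
Changes per character on this tree: C1: 1; C2: 1; C3: 1; C4: 1; C5: 1; C6: 2.
Total = 7.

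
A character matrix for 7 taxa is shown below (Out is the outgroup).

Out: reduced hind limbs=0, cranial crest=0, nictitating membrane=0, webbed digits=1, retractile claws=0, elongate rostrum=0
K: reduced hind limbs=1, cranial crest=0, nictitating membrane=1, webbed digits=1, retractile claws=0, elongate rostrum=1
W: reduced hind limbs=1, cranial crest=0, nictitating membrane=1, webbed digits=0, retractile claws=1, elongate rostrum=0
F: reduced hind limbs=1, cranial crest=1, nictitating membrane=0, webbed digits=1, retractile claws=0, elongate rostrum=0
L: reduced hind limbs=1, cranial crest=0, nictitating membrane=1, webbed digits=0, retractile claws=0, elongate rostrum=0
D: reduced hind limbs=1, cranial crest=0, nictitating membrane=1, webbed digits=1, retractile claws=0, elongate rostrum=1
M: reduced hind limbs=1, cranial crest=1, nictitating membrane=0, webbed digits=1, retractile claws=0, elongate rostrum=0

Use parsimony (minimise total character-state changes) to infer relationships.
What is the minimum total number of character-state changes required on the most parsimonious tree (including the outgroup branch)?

Character polarity is set by the outgroup: the derived state is whichever differs from the outgroup's state, so for webbed digits the derived state is '0', and for the remaining characters it is '1'.
reduced hind limbs (derived state '1') is shared by all ingroup taxa — unites the whole ingroup.
Only F and M show the derived state '1' for cranial crest, supporting them as a clade.
nictitating membrane (derived state '1') is shared by D, K, L, and W — a synapomorphy uniting that clade.
Only L and W show the derived state '0' for webbed digits, supporting them as a clade.
retractile claws (derived state '1') is unique to W (autapomorphy; uninformative for grouping).
Only D and K show the derived state '1' for elongate rostrum, supporting them as a clade.
Most parsimonious ingroup topology: (((K,D),(W,L)),(F,M)).
Changes per character on this tree: reduced hind limbs: 1; cranial crest: 1; nictitating membrane: 1; webbed digits: 1; retractile claws: 1; elongate rostrum: 1.
Total = 6.

6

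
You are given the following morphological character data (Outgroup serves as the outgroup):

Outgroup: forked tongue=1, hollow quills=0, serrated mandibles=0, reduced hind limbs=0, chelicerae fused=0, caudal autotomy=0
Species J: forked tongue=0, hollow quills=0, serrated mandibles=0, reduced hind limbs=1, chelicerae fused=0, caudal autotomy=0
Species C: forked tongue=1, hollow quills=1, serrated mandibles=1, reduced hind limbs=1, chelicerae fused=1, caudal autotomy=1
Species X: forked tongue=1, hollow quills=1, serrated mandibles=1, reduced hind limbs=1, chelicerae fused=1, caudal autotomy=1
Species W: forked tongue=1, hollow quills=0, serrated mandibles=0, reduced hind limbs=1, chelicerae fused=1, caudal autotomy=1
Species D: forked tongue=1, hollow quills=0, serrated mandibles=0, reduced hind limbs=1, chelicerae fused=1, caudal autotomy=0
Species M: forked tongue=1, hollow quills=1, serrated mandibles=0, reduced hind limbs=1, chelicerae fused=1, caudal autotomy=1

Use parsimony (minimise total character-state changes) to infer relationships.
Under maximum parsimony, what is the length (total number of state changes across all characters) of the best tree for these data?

6

Character polarity is set by the outgroup: the derived state is whichever differs from the outgroup's state, so for forked tongue the derived state is '0', and for the remaining characters it is '1'.
forked tongue: derived state '0' in Species J only — an autapomorphy, so it tells us nothing about relationships among taxa.
hollow quills (derived state '1') is shared by Species C, Species M, and Species X — a synapomorphy uniting that clade.
serrated mandibles (derived state '1') is shared by Species C and Species X — a synapomorphy uniting that clade.
reduced hind limbs (derived state '1') is shared by all ingroup taxa — unites the whole ingroup.
chelicerae fused (derived state '1') is shared by Species C, Species D, Species M, Species W, and Species X — a synapomorphy uniting that clade.
caudal autotomy (derived state '1') is shared by Species C, Species M, Species W, and Species X — a synapomorphy uniting that clade.
Most parsimonious ingroup topology: (Species J,((((Species C,Species X),Species M),Species W),Species D)).
Changes per character on this tree: forked tongue: 1; hollow quills: 1; serrated mandibles: 1; reduced hind limbs: 1; chelicerae fused: 1; caudal autotomy: 1.
Total = 6.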